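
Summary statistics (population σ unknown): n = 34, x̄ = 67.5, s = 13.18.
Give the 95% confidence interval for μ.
(62.90, 72.10)

t-interval (σ unknown):
df = n - 1 = 33
t* = 2.035 for 95% confidence

Margin of error = t* · s/√n = 2.035 · 13.18/√34 = 4.60

CI: (62.90, 72.10)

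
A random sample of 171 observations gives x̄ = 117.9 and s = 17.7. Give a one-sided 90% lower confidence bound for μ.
μ ≥ 116.16

Lower bound (one-sided):
t* = 1.287 (one-sided for 90%)
Lower bound = x̄ - t* · s/√n = 117.9 - 1.287 · 17.7/√171 = 116.16

We are 90% confident that μ ≥ 116.16.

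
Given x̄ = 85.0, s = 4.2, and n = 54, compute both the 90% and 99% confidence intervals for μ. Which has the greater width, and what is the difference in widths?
99% CI is wider by 1.14

df = 53
90% CI: t* = 1.674, (84.04, 85.96), width = 2 · t* · s/√n = 1.91
99% CI: t* = 2.672, (83.47, 86.53), width = 2 · t* · s/√n = 3.05

The 99% CI is wider by 3.05 - 1.91 = 1.14.
Higher confidence requires a wider interval.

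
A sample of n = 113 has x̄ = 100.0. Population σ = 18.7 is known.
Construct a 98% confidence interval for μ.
(95.91, 104.09)

z-interval (σ known):
z* = 2.326 for 98% confidence

Margin of error = z* · σ/√n = 2.326 · 18.7/√113 = 4.09

CI: (100.0 - 4.09, 100.0 + 4.09) = (95.91, 104.09)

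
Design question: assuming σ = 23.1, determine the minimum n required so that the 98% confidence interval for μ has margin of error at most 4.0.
n ≥ 181

For margin E ≤ 4.0:
n ≥ (z* · σ / E)²
n ≥ (2.326 · 23.1 / 4.0)²
n ≥ 180.44

Minimum n = 181 (rounding up)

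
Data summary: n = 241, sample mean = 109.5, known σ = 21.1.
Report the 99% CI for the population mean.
(106.00, 113.00)

z-interval (σ known):
z* = 2.576 for 99% confidence

Margin of error = z* · σ/√n = 2.576 · 21.1/√241 = 3.50

CI: (109.5 - 3.50, 109.5 + 3.50) = (106.00, 113.00)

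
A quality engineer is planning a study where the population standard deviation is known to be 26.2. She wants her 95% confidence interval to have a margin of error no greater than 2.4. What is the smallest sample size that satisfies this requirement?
n ≥ 458

For margin E ≤ 2.4:
n ≥ (z* · σ / E)²
n ≥ (1.960 · 26.2 / 2.4)²
n ≥ 457.82

Minimum n = 458 (rounding up)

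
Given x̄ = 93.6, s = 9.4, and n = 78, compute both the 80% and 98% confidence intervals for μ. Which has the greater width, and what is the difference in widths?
98% CI is wider by 2.31

df = 77
80% CI: t* = 1.293, (92.22, 94.98), width = 2 · t* · s/√n = 2.75
98% CI: t* = 2.376, (91.07, 96.13), width = 2 · t* · s/√n = 5.06

The 98% CI is wider by 5.06 - 2.75 = 2.31.
Higher confidence requires a wider interval.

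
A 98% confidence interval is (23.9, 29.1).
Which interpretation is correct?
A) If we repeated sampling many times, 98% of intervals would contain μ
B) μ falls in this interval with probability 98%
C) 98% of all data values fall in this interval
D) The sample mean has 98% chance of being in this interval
A

A) Correct — this is the frequentist long-run coverage interpretation.
B) Wrong — μ is fixed; the randomness lives in the interval, not in μ.
C) Wrong — a CI is about the parameter μ, not individual data values.
D) Wrong — x̄ is observed and sits in the interval by construction.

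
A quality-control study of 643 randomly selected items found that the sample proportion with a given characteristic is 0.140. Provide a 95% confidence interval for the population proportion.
(0.113, 0.167)

Proportion CI:
SE = √(p̂(1-p̂)/n) = √(0.140 · 0.860 / 643) = 0.01368

z* = 1.960
Margin = z* · SE = 1.960 · 0.01368 = 0.0268

CI: 0.140 ± 0.0268 = (0.113, 0.167)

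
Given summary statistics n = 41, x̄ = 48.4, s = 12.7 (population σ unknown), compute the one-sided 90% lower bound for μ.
μ ≥ 45.82

Lower bound (one-sided):
t* = 1.303 (one-sided for 90%)
Lower bound = x̄ - t* · s/√n = 48.4 - 1.303 · 12.7/√41 = 45.82

We are 90% confident that μ ≥ 45.82.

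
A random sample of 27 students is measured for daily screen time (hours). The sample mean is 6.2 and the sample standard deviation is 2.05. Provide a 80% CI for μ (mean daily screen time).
(5.68, 6.72)

t-interval (σ unknown):
df = n - 1 = 26
t* = 1.315 for 80% confidence

Margin of error = t* · s/√n = 1.315 · 2.05/√27 = 0.52

CI: (5.68, 6.72)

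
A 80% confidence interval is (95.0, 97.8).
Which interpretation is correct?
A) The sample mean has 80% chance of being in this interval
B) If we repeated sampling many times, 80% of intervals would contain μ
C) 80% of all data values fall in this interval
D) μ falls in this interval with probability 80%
B

A) Wrong — x̄ is observed and sits in the interval by construction.
B) Correct — this is the frequentist long-run coverage interpretation.
C) Wrong — a CI is about the parameter μ, not individual data values.
D) Wrong — μ is fixed; the randomness lives in the interval, not in μ.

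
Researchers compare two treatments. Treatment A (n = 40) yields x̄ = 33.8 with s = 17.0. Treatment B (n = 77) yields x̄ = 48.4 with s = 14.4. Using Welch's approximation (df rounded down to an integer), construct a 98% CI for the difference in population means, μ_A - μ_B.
(-22.10, -7.10)

Difference: x̄₁ - x̄₂ = -14.60
SE = √(s₁²/n₁ + s₂²/n₂) = √(17.0²/40 + 14.4²/77) = 3.1493
df = 68.60 → 68 (Welch–Satterthwaite, rounded down)
t* = 2.382

CI: -14.60 ± 2.382 · 3.1493 = -14.60 ± 7.50 = (-22.10, -7.10)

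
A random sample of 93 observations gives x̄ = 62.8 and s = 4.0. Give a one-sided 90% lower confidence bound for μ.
μ ≥ 62.26

Lower bound (one-sided):
t* = 1.291 (one-sided for 90%)
Lower bound = x̄ - t* · s/√n = 62.8 - 1.291 · 4.0/√93 = 62.26

We are 90% confident that μ ≥ 62.26.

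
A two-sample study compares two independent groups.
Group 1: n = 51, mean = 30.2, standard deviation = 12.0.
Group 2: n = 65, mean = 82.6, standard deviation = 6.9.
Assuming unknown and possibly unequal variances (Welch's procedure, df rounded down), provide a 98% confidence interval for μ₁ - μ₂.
(-56.88, -47.92)

Difference: x̄₁ - x̄₂ = -52.40
SE = √(s₁²/n₁ + s₂²/n₂) = √(12.0²/51 + 6.9²/65) = 1.8857
df = 75.34 → 75 (Welch–Satterthwaite, rounded down)
t* = 2.377

CI: -52.40 ± 2.377 · 1.8857 = -52.40 ± 4.48 = (-56.88, -47.92)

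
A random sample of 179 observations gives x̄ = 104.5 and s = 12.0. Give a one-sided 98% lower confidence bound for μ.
μ ≥ 102.64

Lower bound (one-sided):
t* = 2.069 (one-sided for 98%)
Lower bound = x̄ - t* · s/√n = 104.5 - 2.069 · 12.0/√179 = 102.64

We are 98% confident that μ ≥ 102.64.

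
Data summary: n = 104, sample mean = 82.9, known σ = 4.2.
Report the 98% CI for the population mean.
(81.94, 83.86)

z-interval (σ known):
z* = 2.326 for 98% confidence

Margin of error = z* · σ/√n = 2.326 · 4.2/√104 = 0.96

CI: (82.9 - 0.96, 82.9 + 0.96) = (81.94, 83.86)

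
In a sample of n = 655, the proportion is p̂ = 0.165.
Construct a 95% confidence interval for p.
(0.137, 0.193)

Proportion CI:
SE = √(p̂(1-p̂)/n) = √(0.165 · 0.835 / 655) = 0.01450

z* = 1.960
Margin = z* · SE = 1.960 · 0.01450 = 0.0284

CI: 0.165 ± 0.0284 = (0.137, 0.193)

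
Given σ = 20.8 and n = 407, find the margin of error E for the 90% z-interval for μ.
Margin of error = 1.70

Margin of error = z* · σ/√n
= 1.645 · 20.8/√407
= 1.645 · 20.8/20.1742
= 1.70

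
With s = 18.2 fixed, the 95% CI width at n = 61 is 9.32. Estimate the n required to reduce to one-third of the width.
n ≈ 549

CI width ∝ 1/√n
To reduce width by factor 3, need √n to grow by 3 → need 3² = 9 times as many samples.

Current: n = 61, width = 9.32
New: n = 549, width ≈ 3.05

Width reduced by factor of 9.32/3.05 = 3.06.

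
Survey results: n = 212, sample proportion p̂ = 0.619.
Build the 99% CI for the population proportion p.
(0.533, 0.705)

Proportion CI:
SE = √(p̂(1-p̂)/n) = √(0.619 · 0.381 / 212) = 0.03335

z* = 2.576
Margin = z* · SE = 2.576 · 0.03335 = 0.0859

CI: 0.619 ± 0.0859 = (0.533, 0.705)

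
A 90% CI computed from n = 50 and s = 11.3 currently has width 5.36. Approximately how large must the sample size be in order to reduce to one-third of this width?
n ≈ 450

CI width ∝ 1/√n
To reduce width by factor 3, need √n to grow by 3 → need 3² = 9 times as many samples.

Current: n = 50, width = 5.36
New: n = 450, width ≈ 1.76

Width reduced by factor of 5.36/1.76 = 3.05.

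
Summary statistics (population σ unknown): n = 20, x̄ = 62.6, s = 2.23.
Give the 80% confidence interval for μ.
(61.94, 63.26)

t-interval (σ unknown):
df = n - 1 = 19
t* = 1.328 for 80% confidence

Margin of error = t* · s/√n = 1.328 · 2.23/√20 = 0.66

CI: (61.94, 63.26)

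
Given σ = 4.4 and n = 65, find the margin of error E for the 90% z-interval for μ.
Margin of error = 0.90

Margin of error = z* · σ/√n
= 1.645 · 4.4/√65
= 1.645 · 4.4/8.0623
= 0.90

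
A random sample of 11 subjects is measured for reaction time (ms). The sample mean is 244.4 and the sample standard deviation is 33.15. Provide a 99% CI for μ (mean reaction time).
(212.73, 276.07)

t-interval (σ unknown):
df = n - 1 = 10
t* = 3.169 for 99% confidence

Margin of error = t* · s/√n = 3.169 · 33.15/√11 = 31.67

CI: (212.73, 276.07)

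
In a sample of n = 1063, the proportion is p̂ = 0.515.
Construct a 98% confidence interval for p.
(0.479, 0.551)

Proportion CI:
SE = √(p̂(1-p̂)/n) = √(0.515 · 0.485 / 1063) = 0.01533

z* = 2.326
Margin = z* · SE = 2.326 · 0.01533 = 0.0357

CI: 0.515 ± 0.0357 = (0.479, 0.551)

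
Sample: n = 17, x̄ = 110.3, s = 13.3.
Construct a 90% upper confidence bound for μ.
μ ≤ 114.61

Upper bound (one-sided):
t* = 1.337 (one-sided for 90%)
Upper bound = x̄ + t* · s/√n = 110.3 + 1.337 · 13.3/√17 = 114.61

We are 90% confident that μ ≤ 114.61.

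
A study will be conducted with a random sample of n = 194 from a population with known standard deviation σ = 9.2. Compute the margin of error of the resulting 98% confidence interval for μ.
Margin of error = 1.54

Margin of error = z* · σ/√n
= 2.326 · 9.2/√194
= 2.326 · 9.2/13.9284
= 1.54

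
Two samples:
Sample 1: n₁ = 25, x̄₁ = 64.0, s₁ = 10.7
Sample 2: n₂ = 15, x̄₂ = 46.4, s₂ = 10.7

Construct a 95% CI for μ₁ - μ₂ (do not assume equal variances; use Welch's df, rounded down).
(10.45, 24.75)

Difference: x̄₁ - x̄₂ = 17.60
SE = √(s₁²/n₁ + s₂²/n₂) = √(10.7²/25 + 10.7²/15) = 3.4946
df = 29.62 → 29 (Welch–Satterthwaite, rounded down)
t* = 2.045

CI: 17.60 ± 2.045 · 3.4946 = 17.60 ± 7.15 = (10.45, 24.75)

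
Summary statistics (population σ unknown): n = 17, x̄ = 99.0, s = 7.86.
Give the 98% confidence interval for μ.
(94.08, 103.92)

t-interval (σ unknown):
df = n - 1 = 16
t* = 2.583 for 98% confidence

Margin of error = t* · s/√n = 2.583 · 7.86/√17 = 4.92

CI: (94.08, 103.92)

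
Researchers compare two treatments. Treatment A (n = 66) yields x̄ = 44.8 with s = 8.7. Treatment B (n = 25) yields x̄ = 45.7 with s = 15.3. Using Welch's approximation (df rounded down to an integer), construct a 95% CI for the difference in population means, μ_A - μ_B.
(-7.52, 5.72)

Difference: x̄₁ - x̄₂ = -0.90
SE = √(s₁²/n₁ + s₂²/n₂) = √(8.7²/66 + 15.3²/25) = 3.2420
df = 30.07 → 30 (Welch–Satterthwaite, rounded down)
t* = 2.042

CI: -0.90 ± 2.042 · 3.2420 = -0.90 ± 6.62 = (-7.52, 5.72)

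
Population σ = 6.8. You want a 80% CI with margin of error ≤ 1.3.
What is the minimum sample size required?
n ≥ 45

For margin E ≤ 1.3:
n ≥ (z* · σ / E)²
n ≥ (1.282 · 6.8 / 1.3)²
n ≥ 44.97

Minimum n = 45 (rounding up)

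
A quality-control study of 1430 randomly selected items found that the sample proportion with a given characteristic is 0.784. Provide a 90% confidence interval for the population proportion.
(0.766, 0.802)

Proportion CI:
SE = √(p̂(1-p̂)/n) = √(0.784 · 0.216 / 1430) = 0.01088

z* = 1.645
Margin = z* · SE = 1.645 · 0.01088 = 0.0179

CI: 0.784 ± 0.0179 = (0.766, 0.802)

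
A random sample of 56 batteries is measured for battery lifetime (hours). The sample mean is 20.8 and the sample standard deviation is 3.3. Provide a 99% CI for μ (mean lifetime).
(19.62, 21.98)

t-interval (σ unknown):
df = n - 1 = 55
t* = 2.668 for 99% confidence

Margin of error = t* · s/√n = 2.668 · 3.3/√56 = 1.18

CI: (19.62, 21.98)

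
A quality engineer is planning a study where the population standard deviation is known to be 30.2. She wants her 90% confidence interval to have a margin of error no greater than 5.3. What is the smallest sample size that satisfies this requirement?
n ≥ 88

For margin E ≤ 5.3:
n ≥ (z* · σ / E)²
n ≥ (1.645 · 30.2 / 5.3)²
n ≥ 87.86

Minimum n = 88 (rounding up)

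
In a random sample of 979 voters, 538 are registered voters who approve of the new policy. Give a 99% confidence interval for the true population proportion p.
(0.509, 0.591)

Proportion CI:
p̂ = 538/979 = 0.54954
SE = √(p̂(1-p̂)/n) = √(0.54954 · 0.45046 / 979) = 0.01590

z* = 2.576
Margin = z* · SE = 2.576 · 0.01590 = 0.0410

CI: 0.54954 ± 0.0410 = (0.509, 0.591)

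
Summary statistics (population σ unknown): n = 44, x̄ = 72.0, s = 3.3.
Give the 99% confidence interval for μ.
(70.66, 73.34)

t-interval (σ unknown):
df = n - 1 = 43
t* = 2.695 for 99% confidence

Margin of error = t* · s/√n = 2.695 · 3.3/√44 = 1.34

CI: (70.66, 73.34)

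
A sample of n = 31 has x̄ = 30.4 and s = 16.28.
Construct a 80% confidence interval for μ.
(26.57, 34.23)

t-interval (σ unknown):
df = n - 1 = 30
t* = 1.310 for 80% confidence

Margin of error = t* · s/√n = 1.310 · 16.28/√31 = 3.83

CI: (26.57, 34.23)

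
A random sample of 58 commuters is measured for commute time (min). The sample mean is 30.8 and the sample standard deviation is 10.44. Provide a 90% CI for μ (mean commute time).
(28.51, 33.09)

t-interval (σ unknown):
df = n - 1 = 57
t* = 1.672 for 90% confidence

Margin of error = t* · s/√n = 1.672 · 10.44/√58 = 2.29

CI: (28.51, 33.09)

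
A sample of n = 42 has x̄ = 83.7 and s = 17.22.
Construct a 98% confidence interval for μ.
(77.27, 90.13)

t-interval (σ unknown):
df = n - 1 = 41
t* = 2.421 for 98% confidence

Margin of error = t* · s/√n = 2.421 · 17.22/√42 = 6.43

CI: (77.27, 90.13)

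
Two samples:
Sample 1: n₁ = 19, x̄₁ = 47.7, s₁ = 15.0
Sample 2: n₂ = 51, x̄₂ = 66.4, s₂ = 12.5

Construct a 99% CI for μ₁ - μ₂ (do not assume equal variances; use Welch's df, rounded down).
(-29.40, -8.00)

Difference: x̄₁ - x̄₂ = -18.70
SE = √(s₁²/n₁ + s₂²/n₂) = √(15.0²/19 + 12.5²/51) = 3.8608
df = 27.85 → 27 (Welch–Satterthwaite, rounded down)
t* = 2.771

CI: -18.70 ± 2.771 · 3.8608 = -18.70 ± 10.70 = (-29.40, -8.00)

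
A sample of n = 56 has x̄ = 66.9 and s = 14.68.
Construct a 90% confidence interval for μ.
(63.62, 70.18)

t-interval (σ unknown):
df = n - 1 = 55
t* = 1.673 for 90% confidence

Margin of error = t* · s/√n = 1.673 · 14.68/√56 = 3.28

CI: (63.62, 70.18)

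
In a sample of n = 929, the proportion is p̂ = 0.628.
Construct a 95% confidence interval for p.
(0.597, 0.659)

Proportion CI:
SE = √(p̂(1-p̂)/n) = √(0.628 · 0.372 / 929) = 0.01586

z* = 1.960
Margin = z* · SE = 1.960 · 0.01586 = 0.0311

CI: 0.628 ± 0.0311 = (0.597, 0.659)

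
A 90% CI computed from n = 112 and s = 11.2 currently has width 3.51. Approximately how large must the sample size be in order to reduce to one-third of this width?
n ≈ 1008

CI width ∝ 1/√n
To reduce width by factor 3, need √n to grow by 3 → need 3² = 9 times as many samples.

Current: n = 112, width = 3.51
New: n = 1008, width ≈ 1.16

Width reduced by factor of 3.51/1.16 = 3.03.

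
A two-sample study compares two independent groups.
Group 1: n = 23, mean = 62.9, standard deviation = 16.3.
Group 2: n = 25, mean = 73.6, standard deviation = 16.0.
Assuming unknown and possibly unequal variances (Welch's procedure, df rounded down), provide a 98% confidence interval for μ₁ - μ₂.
(-21.96, 0.56)

Difference: x̄₁ - x̄₂ = -10.70
SE = √(s₁²/n₁ + s₂²/n₂) = √(16.3²/23 + 16.0²/25) = 4.6682
df = 45.51 → 45 (Welch–Satterthwaite, rounded down)
t* = 2.412

CI: -10.70 ± 2.412 · 4.6682 = -10.70 ± 11.26 = (-21.96, 0.56)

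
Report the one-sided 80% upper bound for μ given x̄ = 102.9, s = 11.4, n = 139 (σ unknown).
μ ≤ 103.72

Upper bound (one-sided):
t* = 0.844 (one-sided for 80%)
Upper bound = x̄ + t* · s/√n = 102.9 + 0.844 · 11.4/√139 = 103.72

We are 80% confident that μ ≤ 103.72.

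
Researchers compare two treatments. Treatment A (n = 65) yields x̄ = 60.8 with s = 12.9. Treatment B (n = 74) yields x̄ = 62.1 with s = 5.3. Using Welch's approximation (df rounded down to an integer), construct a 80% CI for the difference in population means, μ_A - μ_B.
(-3.52, 0.92)

Difference: x̄₁ - x̄₂ = -1.30
SE = √(s₁²/n₁ + s₂²/n₂) = √(12.9²/65 + 5.3²/74) = 1.7146
df = 82.79 → 82 (Welch–Satterthwaite, rounded down)
t* = 1.292

CI: -1.30 ± 1.292 · 1.7146 = -1.30 ± 2.22 = (-3.52, 0.92)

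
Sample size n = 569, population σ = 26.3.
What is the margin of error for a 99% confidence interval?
Margin of error = 2.84

Margin of error = z* · σ/√n
= 2.576 · 26.3/√569
= 2.576 · 26.3/23.8537
= 2.84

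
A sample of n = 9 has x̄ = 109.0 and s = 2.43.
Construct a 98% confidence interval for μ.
(106.65, 111.35)

t-interval (σ unknown):
df = n - 1 = 8
t* = 2.896 for 98% confidence

Margin of error = t* · s/√n = 2.896 · 2.43/√9 = 2.35

CI: (106.65, 111.35)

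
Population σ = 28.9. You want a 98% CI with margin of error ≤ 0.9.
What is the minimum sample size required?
n ≥ 5579

For margin E ≤ 0.9:
n ≥ (z* · σ / E)²
n ≥ (2.326 · 28.9 / 0.9)²
n ≥ 5578.66

Minimum n = 5579 (rounding up)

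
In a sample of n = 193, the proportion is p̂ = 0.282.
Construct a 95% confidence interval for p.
(0.219, 0.345)

Proportion CI:
SE = √(p̂(1-p̂)/n) = √(0.282 · 0.718 / 193) = 0.03239

z* = 1.960
Margin = z* · SE = 1.960 · 0.03239 = 0.0635

CI: 0.282 ± 0.0635 = (0.219, 0.345)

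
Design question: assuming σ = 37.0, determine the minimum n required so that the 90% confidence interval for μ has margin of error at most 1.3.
n ≥ 2193

For margin E ≤ 1.3:
n ≥ (z* · σ / E)²
n ≥ (1.645 · 37.0 / 1.3)²
n ≥ 2192.04

Minimum n = 2193 (rounding up)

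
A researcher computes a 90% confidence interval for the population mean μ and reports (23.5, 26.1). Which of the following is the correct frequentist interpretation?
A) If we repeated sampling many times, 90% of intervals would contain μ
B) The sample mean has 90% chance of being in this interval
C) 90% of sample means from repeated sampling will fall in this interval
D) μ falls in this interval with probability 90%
A

A) Correct — this is the frequentist long-run coverage interpretation.
B) Wrong — x̄ is observed and sits in the interval by construction.
C) Wrong — coverage applies to intervals containing μ, not to future x̄ values.
D) Wrong — μ is fixed; the randomness lives in the interval, not in μ.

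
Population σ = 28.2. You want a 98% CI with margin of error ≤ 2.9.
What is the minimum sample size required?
n ≥ 512

For margin E ≤ 2.9:
n ≥ (z* · σ / E)²
n ≥ (2.326 · 28.2 / 2.9)²
n ≥ 511.59

Minimum n = 512 (rounding up)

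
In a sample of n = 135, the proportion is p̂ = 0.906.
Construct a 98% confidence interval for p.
(0.848, 0.964)

Proportion CI:
SE = √(p̂(1-p̂)/n) = √(0.906 · 0.094 / 135) = 0.02512

z* = 2.326
Margin = z* · SE = 2.326 · 0.02512 = 0.0584

CI: 0.906 ± 0.0584 = (0.848, 0.964)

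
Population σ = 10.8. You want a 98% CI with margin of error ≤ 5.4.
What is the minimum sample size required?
n ≥ 22

For margin E ≤ 5.4:
n ≥ (z* · σ / E)²
n ≥ (2.326 · 10.8 / 5.4)²
n ≥ 21.64

Minimum n = 22 (rounding up)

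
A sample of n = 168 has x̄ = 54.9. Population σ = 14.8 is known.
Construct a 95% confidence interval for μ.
(52.66, 57.14)

z-interval (σ known):
z* = 1.960 for 95% confidence

Margin of error = z* · σ/√n = 1.960 · 14.8/√168 = 2.24

CI: (54.9 - 2.24, 54.9 + 2.24) = (52.66, 57.14)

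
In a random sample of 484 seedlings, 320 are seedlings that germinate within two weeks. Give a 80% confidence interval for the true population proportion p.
(0.634, 0.689)

Proportion CI:
p̂ = 320/484 = 0.66116
SE = √(p̂(1-p̂)/n) = √(0.66116 · 0.33884 / 484) = 0.02151

z* = 1.282
Margin = z* · SE = 1.282 · 0.02151 = 0.0276

CI: 0.66116 ± 0.0276 = (0.634, 0.689)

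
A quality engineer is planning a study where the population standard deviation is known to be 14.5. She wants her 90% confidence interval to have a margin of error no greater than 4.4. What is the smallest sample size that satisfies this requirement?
n ≥ 30

For margin E ≤ 4.4:
n ≥ (z* · σ / E)²
n ≥ (1.645 · 14.5 / 4.4)²
n ≥ 29.39

Minimum n = 30 (rounding up)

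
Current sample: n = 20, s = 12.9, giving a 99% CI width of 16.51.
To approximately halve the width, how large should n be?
n ≈ 80

CI width ∝ 1/√n
To reduce width by factor 2, need √n to grow by 2 → need 2² = 4 times as many samples.

Current: n = 20, width = 16.51
New: n = 80, width ≈ 7.62

Width reduced by factor of 16.51/7.62 = 2.17.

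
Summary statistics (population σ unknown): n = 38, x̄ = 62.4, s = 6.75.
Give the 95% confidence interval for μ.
(60.18, 64.62)

t-interval (σ unknown):
df = n - 1 = 37
t* = 2.026 for 95% confidence

Margin of error = t* · s/√n = 2.026 · 6.75/√38 = 2.22

CI: (60.18, 64.62)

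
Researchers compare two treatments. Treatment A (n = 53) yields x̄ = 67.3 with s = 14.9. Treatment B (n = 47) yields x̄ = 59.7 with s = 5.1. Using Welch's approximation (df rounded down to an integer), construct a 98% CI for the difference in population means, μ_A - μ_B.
(2.41, 12.79)

Difference: x̄₁ - x̄₂ = 7.60
SE = √(s₁²/n₁ + s₂²/n₂) = √(14.9²/53 + 5.1²/47) = 2.1777
df = 65.36 → 65 (Welch–Satterthwaite, rounded down)
t* = 2.385

CI: 7.60 ± 2.385 · 2.1777 = 7.60 ± 5.19 = (2.41, 12.79)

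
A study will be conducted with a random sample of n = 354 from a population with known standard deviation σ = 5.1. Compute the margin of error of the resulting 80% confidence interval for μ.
Margin of error = 0.35

Margin of error = z* · σ/√n
= 1.282 · 5.1/√354
= 1.282 · 5.1/18.8149
= 0.35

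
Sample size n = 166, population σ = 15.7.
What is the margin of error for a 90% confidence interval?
Margin of error = 2.00

Margin of error = z* · σ/√n
= 1.645 · 15.7/√166
= 1.645 · 15.7/12.8841
= 2.00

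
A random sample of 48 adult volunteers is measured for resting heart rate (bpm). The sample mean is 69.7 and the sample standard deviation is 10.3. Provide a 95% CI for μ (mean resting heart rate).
(66.71, 72.69)

t-interval (σ unknown):
df = n - 1 = 47
t* = 2.012 for 95% confidence

Margin of error = t* · s/√n = 2.012 · 10.3/√48 = 2.99

CI: (66.71, 72.69)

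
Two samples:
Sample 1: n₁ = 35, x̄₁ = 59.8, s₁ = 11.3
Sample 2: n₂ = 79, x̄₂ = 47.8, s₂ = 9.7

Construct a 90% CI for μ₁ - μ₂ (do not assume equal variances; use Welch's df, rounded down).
(8.32, 15.68)

Difference: x̄₁ - x̄₂ = 12.00
SE = √(s₁²/n₁ + s₂²/n₂) = √(11.3²/35 + 9.7²/79) = 2.1998
df = 57.17 → 57 (Welch–Satterthwaite, rounded down)
t* = 1.672

CI: 12.00 ± 1.672 · 2.1998 = 12.00 ± 3.68 = (8.32, 15.68)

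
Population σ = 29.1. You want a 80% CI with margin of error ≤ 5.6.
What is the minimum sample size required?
n ≥ 45

For margin E ≤ 5.6:
n ≥ (z* · σ / E)²
n ≥ (1.282 · 29.1 / 5.6)²
n ≥ 44.38

Minimum n = 45 (rounding up)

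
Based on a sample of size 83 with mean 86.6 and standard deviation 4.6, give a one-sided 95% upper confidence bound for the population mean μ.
μ ≤ 87.44

Upper bound (one-sided):
t* = 1.664 (one-sided for 95%)
Upper bound = x̄ + t* · s/√n = 86.6 + 1.664 · 4.6/√83 = 87.44

We are 95% confident that μ ≤ 87.44.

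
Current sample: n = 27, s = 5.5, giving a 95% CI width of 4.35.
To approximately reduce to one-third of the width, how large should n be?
n ≈ 243

CI width ∝ 1/√n
To reduce width by factor 3, need √n to grow by 3 → need 3² = 9 times as many samples.

Current: n = 27, width = 4.35
New: n = 243, width ≈ 1.39

Width reduced by factor of 4.35/1.39 = 3.13.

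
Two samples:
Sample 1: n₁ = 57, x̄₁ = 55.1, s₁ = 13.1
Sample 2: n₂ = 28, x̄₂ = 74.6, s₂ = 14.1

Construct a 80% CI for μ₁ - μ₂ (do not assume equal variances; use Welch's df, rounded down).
(-23.63, -15.37)

Difference: x̄₁ - x̄₂ = -19.50
SE = √(s₁²/n₁ + s₂²/n₂) = √(13.1²/57 + 14.1²/28) = 3.1798
df = 50.38 → 50 (Welch–Satterthwaite, rounded down)
t* = 1.299

CI: -19.50 ± 1.299 · 3.1798 = -19.50 ± 4.13 = (-23.63, -15.37)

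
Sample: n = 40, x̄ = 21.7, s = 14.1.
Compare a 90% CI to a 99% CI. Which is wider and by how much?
99% CI is wider by 4.56

df = 39
90% CI: t* = 1.685, (17.94, 25.46), width = 2 · t* · s/√n = 7.51
99% CI: t* = 2.708, (15.66, 27.74), width = 2 · t* · s/√n = 12.07

The 99% CI is wider by 12.07 - 7.51 = 4.56.
Higher confidence requires a wider interval.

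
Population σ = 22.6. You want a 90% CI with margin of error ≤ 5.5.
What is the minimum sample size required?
n ≥ 46

For margin E ≤ 5.5:
n ≥ (z* · σ / E)²
n ≥ (1.645 · 22.6 / 5.5)²
n ≥ 45.69

Minimum n = 46 (rounding up)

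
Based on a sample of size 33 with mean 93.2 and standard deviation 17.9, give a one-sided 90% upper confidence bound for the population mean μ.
μ ≤ 97.28

Upper bound (one-sided):
t* = 1.309 (one-sided for 90%)
Upper bound = x̄ + t* · s/√n = 93.2 + 1.309 · 17.9/√33 = 97.28

We are 90% confident that μ ≤ 97.28.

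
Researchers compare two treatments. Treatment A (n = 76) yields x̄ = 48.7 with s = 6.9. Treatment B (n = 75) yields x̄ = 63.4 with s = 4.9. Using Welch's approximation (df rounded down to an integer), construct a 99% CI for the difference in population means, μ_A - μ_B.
(-17.24, -12.16)

Difference: x̄₁ - x̄₂ = -14.70
SE = √(s₁²/n₁ + s₂²/n₂) = √(6.9²/76 + 4.9²/75) = 0.9729
df = 135.40 → 135 (Welch–Satterthwaite, rounded down)
t* = 2.613

CI: -14.70 ± 2.613 · 0.9729 = -14.70 ± 2.54 = (-17.24, -12.16)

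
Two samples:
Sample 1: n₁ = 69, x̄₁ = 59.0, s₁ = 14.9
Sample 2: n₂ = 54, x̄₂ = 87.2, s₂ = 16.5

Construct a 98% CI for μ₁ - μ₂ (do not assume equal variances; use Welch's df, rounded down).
(-34.99, -21.41)

Difference: x̄₁ - x̄₂ = -28.20
SE = √(s₁²/n₁ + s₂²/n₂) = √(14.9²/69 + 16.5²/54) = 2.8739
df = 107.96 → 107 (Welch–Satterthwaite, rounded down)
t* = 2.362

CI: -28.20 ± 2.362 · 2.8739 = -28.20 ± 6.79 = (-34.99, -21.41)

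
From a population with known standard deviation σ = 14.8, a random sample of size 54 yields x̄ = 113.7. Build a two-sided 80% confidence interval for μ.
(111.12, 116.28)

z-interval (σ known):
z* = 1.282 for 80% confidence

Margin of error = z* · σ/√n = 1.282 · 14.8/√54 = 2.58

CI: (113.7 - 2.58, 113.7 + 2.58) = (111.12, 116.28)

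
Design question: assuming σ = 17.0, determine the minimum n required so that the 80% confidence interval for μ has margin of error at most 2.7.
n ≥ 66

For margin E ≤ 2.7:
n ≥ (z* · σ / E)²
n ≥ (1.282 · 17.0 / 2.7)²
n ≥ 65.15

Minimum n = 66 (rounding up)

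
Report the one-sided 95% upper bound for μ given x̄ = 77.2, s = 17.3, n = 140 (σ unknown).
μ ≤ 79.62

Upper bound (one-sided):
t* = 1.656 (one-sided for 95%)
Upper bound = x̄ + t* · s/√n = 77.2 + 1.656 · 17.3/√140 = 79.62

We are 95% confident that μ ≤ 79.62.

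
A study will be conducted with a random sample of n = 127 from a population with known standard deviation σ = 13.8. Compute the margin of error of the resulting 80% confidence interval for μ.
Margin of error = 1.57

Margin of error = z* · σ/√n
= 1.282 · 13.8/√127
= 1.282 · 13.8/11.2694
= 1.57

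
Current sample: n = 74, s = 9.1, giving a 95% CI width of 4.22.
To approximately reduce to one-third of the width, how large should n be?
n ≈ 666

CI width ∝ 1/√n
To reduce width by factor 3, need √n to grow by 3 → need 3² = 9 times as many samples.

Current: n = 74, width = 4.22
New: n = 666, width ≈ 1.39

Width reduced by factor of 4.22/1.39 = 3.04.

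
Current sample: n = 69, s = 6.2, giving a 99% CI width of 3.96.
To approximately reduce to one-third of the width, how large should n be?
n ≈ 621

CI width ∝ 1/√n
To reduce width by factor 3, need √n to grow by 3 → need 3² = 9 times as many samples.

Current: n = 69, width = 3.96
New: n = 621, width ≈ 1.29

Width reduced by factor of 3.96/1.29 = 3.07.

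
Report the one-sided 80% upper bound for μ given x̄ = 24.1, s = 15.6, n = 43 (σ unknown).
μ ≤ 26.12

Upper bound (one-sided):
t* = 0.850 (one-sided for 80%)
Upper bound = x̄ + t* · s/√n = 24.1 + 0.850 · 15.6/√43 = 26.12

We are 80% confident that μ ≤ 26.12.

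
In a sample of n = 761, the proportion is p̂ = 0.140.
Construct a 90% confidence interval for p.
(0.119, 0.161)

Proportion CI:
SE = √(p̂(1-p̂)/n) = √(0.140 · 0.860 / 761) = 0.01258

z* = 1.645
Margin = z* · SE = 1.645 · 0.01258 = 0.0207

CI: 0.140 ± 0.0207 = (0.119, 0.161)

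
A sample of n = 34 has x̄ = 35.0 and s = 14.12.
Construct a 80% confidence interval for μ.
(31.83, 38.17)

t-interval (σ unknown):
df = n - 1 = 33
t* = 1.308 for 80% confidence

Margin of error = t* · s/√n = 1.308 · 14.12/√34 = 3.17

CI: (31.83, 38.17)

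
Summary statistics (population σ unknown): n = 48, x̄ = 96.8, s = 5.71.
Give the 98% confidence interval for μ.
(94.82, 98.78)

t-interval (σ unknown):
df = n - 1 = 47
t* = 2.408 for 98% confidence

Margin of error = t* · s/√n = 2.408 · 5.71/√48 = 1.98

CI: (94.82, 98.78)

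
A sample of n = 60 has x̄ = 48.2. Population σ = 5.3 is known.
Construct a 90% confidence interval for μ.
(47.07, 49.33)

z-interval (σ known):
z* = 1.645 for 90% confidence

Margin of error = z* · σ/√n = 1.645 · 5.3/√60 = 1.13

CI: (48.2 - 1.13, 48.2 + 1.13) = (47.07, 49.33)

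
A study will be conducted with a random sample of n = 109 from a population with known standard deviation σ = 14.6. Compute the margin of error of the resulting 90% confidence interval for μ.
Margin of error = 2.30

Margin of error = z* · σ/√n
= 1.645 · 14.6/√109
= 1.645 · 14.6/10.4403
= 2.30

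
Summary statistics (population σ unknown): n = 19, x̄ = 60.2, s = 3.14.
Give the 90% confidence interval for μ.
(58.95, 61.45)

t-interval (σ unknown):
df = n - 1 = 18
t* = 1.734 for 90% confidence

Margin of error = t* · s/√n = 1.734 · 3.14/√19 = 1.25

CI: (58.95, 61.45)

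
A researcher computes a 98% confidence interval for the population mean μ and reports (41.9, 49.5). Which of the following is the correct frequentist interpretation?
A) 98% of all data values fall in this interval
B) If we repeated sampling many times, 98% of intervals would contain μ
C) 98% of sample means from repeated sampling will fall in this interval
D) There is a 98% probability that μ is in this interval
B

A) Wrong — a CI is about the parameter μ, not individual data values.
B) Correct — this is the frequentist long-run coverage interpretation.
C) Wrong — coverage applies to intervals containing μ, not to future x̄ values.
D) Wrong — μ is fixed; the randomness lives in the interval, not in μ.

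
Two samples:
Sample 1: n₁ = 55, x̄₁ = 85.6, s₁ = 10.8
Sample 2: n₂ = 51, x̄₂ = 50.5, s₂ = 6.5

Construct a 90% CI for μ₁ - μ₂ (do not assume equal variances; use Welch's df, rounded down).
(32.25, 37.95)

Difference: x̄₁ - x̄₂ = 35.10
SE = √(s₁²/n₁ + s₂²/n₂) = √(10.8²/55 + 6.5²/51) = 1.7173
df = 89.65 → 89 (Welch–Satterthwaite, rounded down)
t* = 1.662

CI: 35.10 ± 1.662 · 1.7173 = 35.10 ± 2.85 = (32.25, 37.95)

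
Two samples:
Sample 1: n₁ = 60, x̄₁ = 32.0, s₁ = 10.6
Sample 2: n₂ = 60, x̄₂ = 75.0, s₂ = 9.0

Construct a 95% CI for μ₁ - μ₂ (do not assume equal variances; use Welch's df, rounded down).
(-46.56, -39.44)

Difference: x̄₁ - x̄₂ = -43.00
SE = √(s₁²/n₁ + s₂²/n₂) = √(10.6²/60 + 9.0²/60) = 1.7952
df = 114.98 → 114 (Welch–Satterthwaite, rounded down)
t* = 1.981

CI: -43.00 ± 1.981 · 1.7952 = -43.00 ± 3.56 = (-46.56, -39.44)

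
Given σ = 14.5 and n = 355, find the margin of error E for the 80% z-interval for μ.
Margin of error = 0.99

Margin of error = z* · σ/√n
= 1.282 · 14.5/√355
= 1.282 · 14.5/18.8414
= 0.99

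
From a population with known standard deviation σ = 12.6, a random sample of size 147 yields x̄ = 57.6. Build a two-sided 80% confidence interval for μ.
(56.27, 58.93)

z-interval (σ known):
z* = 1.282 for 80% confidence

Margin of error = z* · σ/√n = 1.282 · 12.6/√147 = 1.33

CI: (57.6 - 1.33, 57.6 + 1.33) = (56.27, 58.93)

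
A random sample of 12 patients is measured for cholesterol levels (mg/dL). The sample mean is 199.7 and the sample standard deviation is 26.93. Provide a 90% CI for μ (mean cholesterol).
(185.74, 213.66)

t-interval (σ unknown):
df = n - 1 = 11
t* = 1.796 for 90% confidence

Margin of error = t* · s/√n = 1.796 · 26.93/√12 = 13.96

CI: (185.74, 213.66)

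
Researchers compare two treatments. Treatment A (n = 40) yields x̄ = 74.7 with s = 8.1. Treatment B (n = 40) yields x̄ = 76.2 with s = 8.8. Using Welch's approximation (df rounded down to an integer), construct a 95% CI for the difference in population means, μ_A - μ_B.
(-5.27, 2.27)

Difference: x̄₁ - x̄₂ = -1.50
SE = √(s₁²/n₁ + s₂²/n₂) = √(8.1²/40 + 8.8²/40) = 1.8911
df = 77.47 → 77 (Welch–Satterthwaite, rounded down)
t* = 1.991

CI: -1.50 ± 1.991 · 1.8911 = -1.50 ± 3.77 = (-5.27, 2.27)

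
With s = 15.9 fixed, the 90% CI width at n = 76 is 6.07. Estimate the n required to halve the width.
n ≈ 304

CI width ∝ 1/√n
To reduce width by factor 2, need √n to grow by 2 → need 2² = 4 times as many samples.

Current: n = 76, width = 6.07
New: n = 304, width ≈ 3.01

Width reduced by factor of 6.07/3.01 = 2.02.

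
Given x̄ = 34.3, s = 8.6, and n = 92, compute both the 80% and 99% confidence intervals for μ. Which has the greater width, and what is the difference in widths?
99% CI is wider by 2.40

df = 91
80% CI: t* = 1.291, (33.14, 35.46), width = 2 · t* · s/√n = 2.32
99% CI: t* = 2.631, (31.94, 36.66), width = 2 · t* · s/√n = 4.72

The 99% CI is wider by 4.72 - 2.32 = 2.40.
Higher confidence requires a wider interval.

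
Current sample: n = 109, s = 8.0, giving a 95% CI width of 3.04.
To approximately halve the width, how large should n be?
n ≈ 436

CI width ∝ 1/√n
To reduce width by factor 2, need √n to grow by 2 → need 2² = 4 times as many samples.

Current: n = 109, width = 3.04
New: n = 436, width ≈ 1.51

Width reduced by factor of 3.04/1.51 = 2.01.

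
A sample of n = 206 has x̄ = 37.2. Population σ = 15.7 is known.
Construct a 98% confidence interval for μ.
(34.66, 39.74)

z-interval (σ known):
z* = 2.326 for 98% confidence

Margin of error = z* · σ/√n = 2.326 · 15.7/√206 = 2.54

CI: (37.2 - 2.54, 37.2 + 2.54) = (34.66, 39.74)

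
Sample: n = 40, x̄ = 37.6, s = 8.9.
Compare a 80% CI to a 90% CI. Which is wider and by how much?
90% CI is wider by 1.07

df = 39
80% CI: t* = 1.304, (35.76, 39.44), width = 2 · t* · s/√n = 3.67
90% CI: t* = 1.685, (35.23, 39.97), width = 2 · t* · s/√n = 4.74

The 90% CI is wider by 4.74 - 3.67 = 1.07.
Higher confidence requires a wider interval.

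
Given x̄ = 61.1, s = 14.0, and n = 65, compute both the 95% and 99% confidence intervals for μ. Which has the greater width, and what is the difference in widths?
99% CI is wider by 2.28

df = 64
95% CI: t* = 1.998, (57.63, 64.57), width = 2 · t* · s/√n = 6.94
99% CI: t* = 2.655, (56.49, 65.71), width = 2 · t* · s/√n = 9.22

The 99% CI is wider by 9.22 - 6.94 = 2.28.
Higher confidence requires a wider interval.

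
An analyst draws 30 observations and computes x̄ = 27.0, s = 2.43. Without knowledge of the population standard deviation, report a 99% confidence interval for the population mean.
(25.78, 28.22)

t-interval (σ unknown):
df = n - 1 = 29
t* = 2.756 for 99% confidence

Margin of error = t* · s/√n = 2.756 · 2.43/√30 = 1.22

CI: (25.78, 28.22)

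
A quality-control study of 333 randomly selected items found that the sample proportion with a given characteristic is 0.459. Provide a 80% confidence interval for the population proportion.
(0.424, 0.494)

Proportion CI:
SE = √(p̂(1-p̂)/n) = √(0.459 · 0.541 / 333) = 0.02731

z* = 1.282
Margin = z* · SE = 1.282 · 0.02731 = 0.0350

CI: 0.459 ± 0.0350 = (0.424, 0.494)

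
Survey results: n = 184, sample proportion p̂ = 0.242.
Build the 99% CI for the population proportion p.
(0.161, 0.323)

Proportion CI:
SE = √(p̂(1-p̂)/n) = √(0.242 · 0.758 / 184) = 0.03157

z* = 2.576
Margin = z* · SE = 2.576 · 0.03157 = 0.0813

CI: 0.242 ± 0.0813 = (0.161, 0.323)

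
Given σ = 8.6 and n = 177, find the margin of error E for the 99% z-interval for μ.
Margin of error = 1.67

Margin of error = z* · σ/√n
= 2.576 · 8.6/√177
= 2.576 · 8.6/13.3041
= 1.67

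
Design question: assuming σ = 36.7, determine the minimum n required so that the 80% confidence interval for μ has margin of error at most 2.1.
n ≥ 502

For margin E ≤ 2.1:
n ≥ (z* · σ / E)²
n ≥ (1.282 · 36.7 / 2.1)²
n ≥ 501.96

Minimum n = 502 (rounding up)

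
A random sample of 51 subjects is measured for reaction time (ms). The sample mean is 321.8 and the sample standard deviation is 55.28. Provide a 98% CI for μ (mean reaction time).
(303.20, 340.40)

t-interval (σ unknown):
df = n - 1 = 50
t* = 2.403 for 98% confidence

Margin of error = t* · s/√n = 2.403 · 55.28/√51 = 18.60

CI: (303.20, 340.40)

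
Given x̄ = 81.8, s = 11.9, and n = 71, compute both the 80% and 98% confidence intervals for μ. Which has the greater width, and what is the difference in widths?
98% CI is wider by 3.08

df = 70
80% CI: t* = 1.294, (79.97, 83.63), width = 2 · t* · s/√n = 3.65
98% CI: t* = 2.381, (78.44, 85.16), width = 2 · t* · s/√n = 6.73

The 98% CI is wider by 6.73 - 3.65 = 3.08.
Higher confidence requires a wider interval.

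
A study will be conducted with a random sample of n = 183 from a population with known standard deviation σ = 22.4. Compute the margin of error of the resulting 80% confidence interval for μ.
Margin of error = 2.12

Margin of error = z* · σ/√n
= 1.282 · 22.4/√183
= 1.282 · 22.4/13.5277
= 2.12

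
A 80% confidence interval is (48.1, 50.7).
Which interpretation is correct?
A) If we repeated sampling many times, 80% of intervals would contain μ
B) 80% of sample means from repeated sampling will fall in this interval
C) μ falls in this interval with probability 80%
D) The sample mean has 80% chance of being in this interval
A

A) Correct — this is the frequentist long-run coverage interpretation.
B) Wrong — coverage applies to intervals containing μ, not to future x̄ values.
C) Wrong — μ is fixed; the randomness lives in the interval, not in μ.
D) Wrong — x̄ is observed and sits in the interval by construction.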